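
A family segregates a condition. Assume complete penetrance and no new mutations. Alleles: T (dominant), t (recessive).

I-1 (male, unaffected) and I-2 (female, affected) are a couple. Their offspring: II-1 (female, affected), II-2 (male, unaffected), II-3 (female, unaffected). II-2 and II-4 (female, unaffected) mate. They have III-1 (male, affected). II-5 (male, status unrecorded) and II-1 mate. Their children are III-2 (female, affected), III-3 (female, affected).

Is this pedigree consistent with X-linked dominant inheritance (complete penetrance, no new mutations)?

Under X-linked dominant, III-1 (affected, male) cannot arise from II-2 (unaffected) × II-4 (unaffected).

No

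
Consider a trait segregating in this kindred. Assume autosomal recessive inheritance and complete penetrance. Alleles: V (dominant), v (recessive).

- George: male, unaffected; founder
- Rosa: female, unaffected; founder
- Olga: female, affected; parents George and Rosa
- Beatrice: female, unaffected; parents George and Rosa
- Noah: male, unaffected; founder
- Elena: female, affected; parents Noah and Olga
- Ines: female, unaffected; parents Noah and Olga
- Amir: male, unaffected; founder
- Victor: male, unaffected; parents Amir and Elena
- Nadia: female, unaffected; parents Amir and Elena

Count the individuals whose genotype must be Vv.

Obligate heterozygotes: George is unaffected so carries V and passed v to Olga (vv), so George is Vv; Rosa is unaffected so carries V and passed v to Olga (vv), so Rosa is Vv; Noah is unaffected so carries V and passed v to Elena (vv), so Noah is Vv; Ines is unaffected so carries V and received v from Olga (vv), so Ines is Vv; Victor is unaffected so carries V and received v from Elena (vv), so Victor is Vv; Nadia is unaffected so carries V and received v from Elena (vv), so Nadia is Vv.
Every other individual is either homozygous by phenotype or has at least one consistent homozygous assignment, so the count is 6.

6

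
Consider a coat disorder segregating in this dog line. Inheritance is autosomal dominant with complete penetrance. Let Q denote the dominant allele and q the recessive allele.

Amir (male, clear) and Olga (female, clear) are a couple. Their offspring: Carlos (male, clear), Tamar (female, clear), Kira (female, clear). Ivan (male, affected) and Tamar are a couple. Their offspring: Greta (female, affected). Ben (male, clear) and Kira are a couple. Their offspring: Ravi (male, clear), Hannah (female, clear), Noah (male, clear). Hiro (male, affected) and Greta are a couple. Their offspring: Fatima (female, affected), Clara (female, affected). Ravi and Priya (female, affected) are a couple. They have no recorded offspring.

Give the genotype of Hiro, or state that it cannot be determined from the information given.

cannot be determined

Hiro's phenotype allows QQ or Qq, and no parent or child forces a single allele at both positions; consistent genotype assignments exist with Hiro as QQ or Qq.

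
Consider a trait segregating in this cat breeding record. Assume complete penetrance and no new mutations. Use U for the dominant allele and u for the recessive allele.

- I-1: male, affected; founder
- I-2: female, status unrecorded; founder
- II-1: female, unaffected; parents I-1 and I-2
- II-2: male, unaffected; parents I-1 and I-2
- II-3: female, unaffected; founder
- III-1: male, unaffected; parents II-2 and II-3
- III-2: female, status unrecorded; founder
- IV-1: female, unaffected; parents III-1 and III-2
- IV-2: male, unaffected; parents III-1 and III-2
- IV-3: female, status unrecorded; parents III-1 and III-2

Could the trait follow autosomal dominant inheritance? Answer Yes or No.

A consistent assignment under autosomal dominant exists: I-1 Uu, I-2 Uu, II-1 uu, II-2 uu, II-3 uu, III-1 uu, III-2 Uu, IV-1 uu, IV-2 uu, IV-3 Uu.
In this assignment every recorded phenotype matches its genotype and every non-founder's genotype is obtainable from its parents' genotypes, so the pedigree is consistent.

Yes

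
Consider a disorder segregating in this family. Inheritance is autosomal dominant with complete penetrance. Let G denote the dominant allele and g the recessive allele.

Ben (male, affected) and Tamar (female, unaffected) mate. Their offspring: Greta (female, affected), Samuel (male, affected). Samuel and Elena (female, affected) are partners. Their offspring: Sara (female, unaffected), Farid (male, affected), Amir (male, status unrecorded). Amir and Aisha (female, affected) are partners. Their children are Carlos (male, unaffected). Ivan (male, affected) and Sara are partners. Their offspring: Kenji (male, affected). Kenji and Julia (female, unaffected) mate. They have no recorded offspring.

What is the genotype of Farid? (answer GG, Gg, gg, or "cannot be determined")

cannot be determined

Farid's phenotype allows GG or Gg, and no parent or child forces a single allele at both positions; consistent genotype assignments exist with Farid as GG or Gg.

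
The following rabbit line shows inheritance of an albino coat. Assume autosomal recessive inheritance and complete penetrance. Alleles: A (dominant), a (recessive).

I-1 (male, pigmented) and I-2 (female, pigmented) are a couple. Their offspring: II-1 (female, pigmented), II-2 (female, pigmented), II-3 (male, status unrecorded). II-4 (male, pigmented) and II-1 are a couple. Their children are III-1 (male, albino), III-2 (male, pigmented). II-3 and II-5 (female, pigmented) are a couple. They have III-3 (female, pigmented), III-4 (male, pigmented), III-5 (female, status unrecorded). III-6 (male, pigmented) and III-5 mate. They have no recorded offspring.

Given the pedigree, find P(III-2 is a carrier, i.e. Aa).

II-4 is pigmented so carries A and passed a to III-1 (aa), so II-4 is Aa.
II-1 is pigmented so carries A and passed a to III-1 (aa), so II-1 is Aa.
Their cross gives offspring ratios 1/4 AA : 1/2 Aa : 1/4 aa. Conditioning on III-2 being pigmented, P(Aa) = 1/2 / 3/4 = 2/3.

2/3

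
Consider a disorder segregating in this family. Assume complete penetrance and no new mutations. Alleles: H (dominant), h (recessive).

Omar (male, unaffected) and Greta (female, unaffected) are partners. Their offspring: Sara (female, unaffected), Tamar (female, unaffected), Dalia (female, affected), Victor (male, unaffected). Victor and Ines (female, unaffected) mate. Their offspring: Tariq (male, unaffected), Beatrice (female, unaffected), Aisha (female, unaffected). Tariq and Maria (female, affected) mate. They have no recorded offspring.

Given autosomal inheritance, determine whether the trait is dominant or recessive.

Omar and Greta are both unaffected yet have an affected child Dalia. Under dominance, an affected child requires at least one affected parent, so the trait cannot be dominant.

recessive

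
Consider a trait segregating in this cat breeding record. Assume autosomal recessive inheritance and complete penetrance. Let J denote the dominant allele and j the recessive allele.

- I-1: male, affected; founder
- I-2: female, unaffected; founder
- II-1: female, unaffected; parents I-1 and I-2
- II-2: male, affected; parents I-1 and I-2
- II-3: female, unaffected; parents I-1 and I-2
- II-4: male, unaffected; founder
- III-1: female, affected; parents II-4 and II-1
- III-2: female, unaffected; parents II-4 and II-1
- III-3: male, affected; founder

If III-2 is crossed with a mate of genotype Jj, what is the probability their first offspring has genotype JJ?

II-4 is unaffected so carries J and passed j to III-1 (jj), so II-4 is Jj.
II-1 is unaffected so carries J and received j from I-1 (jj), so II-1 is Jj.
III-2 is an unaffected offspring of II-4 (Jj) × II-1 (Jj), whose cross gives 1/4 JJ : 1/2 Jj : 1/4 jj; conditioning on being unaffected, III-2 is JJ with probability 1/3, Jj with probability 2/3.
Summing over parental genotype combinations, P(offspring has genotype JJ) = 1/3·1/2 + 2/3·1/4 = 1/3.

1/3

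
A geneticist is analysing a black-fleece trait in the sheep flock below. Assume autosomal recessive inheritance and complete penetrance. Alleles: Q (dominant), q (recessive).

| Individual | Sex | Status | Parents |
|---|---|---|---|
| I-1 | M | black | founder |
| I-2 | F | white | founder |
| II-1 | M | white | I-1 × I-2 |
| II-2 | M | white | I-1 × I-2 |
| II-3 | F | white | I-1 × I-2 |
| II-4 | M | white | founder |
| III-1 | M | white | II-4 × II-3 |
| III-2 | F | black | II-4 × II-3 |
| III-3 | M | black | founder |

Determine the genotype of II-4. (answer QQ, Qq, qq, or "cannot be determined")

From phenotype alone, II-4 is QQ or Qq.
II-4 is white so carries Q and passed q to III-2 (qq), so II-4 is Qq.

Qq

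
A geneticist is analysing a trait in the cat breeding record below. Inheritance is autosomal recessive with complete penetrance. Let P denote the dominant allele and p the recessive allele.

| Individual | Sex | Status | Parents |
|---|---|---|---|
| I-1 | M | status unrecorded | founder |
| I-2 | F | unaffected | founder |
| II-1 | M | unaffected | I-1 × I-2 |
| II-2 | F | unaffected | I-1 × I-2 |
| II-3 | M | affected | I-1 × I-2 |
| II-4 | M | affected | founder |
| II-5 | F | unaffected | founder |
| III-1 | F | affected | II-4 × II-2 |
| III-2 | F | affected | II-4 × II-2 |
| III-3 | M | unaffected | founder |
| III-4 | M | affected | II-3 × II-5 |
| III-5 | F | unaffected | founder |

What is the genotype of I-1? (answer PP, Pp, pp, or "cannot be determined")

cannot be determined

I-1's phenotype is unrecorded, and no parent or child forces a single allele at both positions; consistent genotype assignments exist with I-1 as Pp or pp.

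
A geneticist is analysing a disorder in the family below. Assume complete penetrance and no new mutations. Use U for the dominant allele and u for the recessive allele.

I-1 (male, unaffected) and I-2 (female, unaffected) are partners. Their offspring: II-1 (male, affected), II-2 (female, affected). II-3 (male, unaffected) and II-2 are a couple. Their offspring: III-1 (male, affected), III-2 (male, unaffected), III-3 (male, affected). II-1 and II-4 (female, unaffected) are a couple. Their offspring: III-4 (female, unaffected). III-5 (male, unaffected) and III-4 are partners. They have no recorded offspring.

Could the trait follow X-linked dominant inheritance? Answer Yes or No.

Under X-linked dominant, II-1 (affected, male) cannot arise from I-1 (unaffected) × I-2 (unaffected).

No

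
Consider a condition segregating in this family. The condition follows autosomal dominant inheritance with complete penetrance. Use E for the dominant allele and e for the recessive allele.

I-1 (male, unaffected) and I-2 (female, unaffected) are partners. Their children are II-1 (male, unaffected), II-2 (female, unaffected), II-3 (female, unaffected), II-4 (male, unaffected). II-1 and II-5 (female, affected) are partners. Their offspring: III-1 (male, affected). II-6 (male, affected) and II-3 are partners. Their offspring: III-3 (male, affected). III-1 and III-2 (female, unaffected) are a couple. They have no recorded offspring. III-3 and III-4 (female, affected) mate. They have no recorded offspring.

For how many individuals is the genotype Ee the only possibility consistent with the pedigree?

Obligate heterozygotes: III-1 is affected so carries E and received e from II-1 (ee), so III-1 is Ee; III-3 is affected so carries E and received e from II-3 (ee), so III-3 is Ee.
Every other individual is either homozygous by phenotype or has at least one consistent homozygous assignment, so the count is 2.

2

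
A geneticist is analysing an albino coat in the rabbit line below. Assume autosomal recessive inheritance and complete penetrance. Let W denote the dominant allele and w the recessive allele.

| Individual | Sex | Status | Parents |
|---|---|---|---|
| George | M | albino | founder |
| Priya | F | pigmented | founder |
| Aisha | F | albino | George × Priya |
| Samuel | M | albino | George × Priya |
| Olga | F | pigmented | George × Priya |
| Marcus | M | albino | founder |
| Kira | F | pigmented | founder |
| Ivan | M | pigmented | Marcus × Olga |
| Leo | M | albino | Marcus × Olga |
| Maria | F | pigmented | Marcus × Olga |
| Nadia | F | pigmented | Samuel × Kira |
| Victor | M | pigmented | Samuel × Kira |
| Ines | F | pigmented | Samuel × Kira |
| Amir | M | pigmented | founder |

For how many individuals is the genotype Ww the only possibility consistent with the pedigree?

Obligate heterozygotes: Priya is pigmented so carries W and passed w to Aisha (ww), so Priya is Ww; Olga is pigmented so carries W and received w from George (ww), so Olga is Ww; Ivan is pigmented so carries W and received w from Marcus (ww), so Ivan is Ww; Maria is pigmented so carries W and received w from Marcus (ww), so Maria is Ww; Nadia is pigmented so carries W and received w from Samuel (ww), so Nadia is Ww; Victor is pigmented so carries W and received w from Samuel (ww), so Victor is Ww; Ines is pigmented so carries W and received w from Samuel (ww), so Ines is Ww.
Every other individual is either homozygous by phenotype or has at least one consistent homozygous assignment, so the count is 7.

7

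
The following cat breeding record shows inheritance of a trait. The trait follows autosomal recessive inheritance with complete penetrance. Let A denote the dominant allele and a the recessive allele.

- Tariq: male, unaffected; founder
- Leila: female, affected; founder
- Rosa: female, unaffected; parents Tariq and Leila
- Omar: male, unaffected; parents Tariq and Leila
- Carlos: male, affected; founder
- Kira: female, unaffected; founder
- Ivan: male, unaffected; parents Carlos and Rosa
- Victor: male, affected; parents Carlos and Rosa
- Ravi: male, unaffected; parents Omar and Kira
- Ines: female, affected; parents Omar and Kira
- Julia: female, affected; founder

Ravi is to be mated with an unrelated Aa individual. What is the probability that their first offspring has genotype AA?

1/3

Omar is unaffected so carries A and received a from Leila (aa), so Omar is Aa.
Kira is unaffected so carries A and passed a to Ines (aa), so Kira is Aa.
Ravi is an unaffected offspring of Omar (Aa) × Kira (Aa), whose cross gives 1/4 AA : 1/2 Aa : 1/4 aa; conditioning on being unaffected, Ravi is AA with probability 1/3, Aa with probability 2/3.
Summing over parental genotype combinations, P(offspring has genotype AA) = 1/3·1/2 + 2/3·1/4 = 1/3.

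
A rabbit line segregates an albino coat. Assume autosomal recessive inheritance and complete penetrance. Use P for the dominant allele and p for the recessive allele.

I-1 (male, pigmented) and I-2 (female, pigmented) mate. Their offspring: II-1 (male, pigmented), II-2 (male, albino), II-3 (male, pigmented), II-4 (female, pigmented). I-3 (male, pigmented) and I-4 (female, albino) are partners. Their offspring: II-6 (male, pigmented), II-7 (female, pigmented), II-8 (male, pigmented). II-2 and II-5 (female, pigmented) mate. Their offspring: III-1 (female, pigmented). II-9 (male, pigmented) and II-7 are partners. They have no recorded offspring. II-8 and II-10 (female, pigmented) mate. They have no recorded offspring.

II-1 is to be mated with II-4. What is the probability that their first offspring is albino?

I-1 is pigmented so carries P and passed p to II-2 (pp), so I-1 is Pp.
I-2 is pigmented so carries P and passed p to II-2 (pp), so I-2 is Pp.
II-1 is a pigmented offspring of I-1 (Pp) × I-2 (Pp), whose cross gives 1/4 PP : 1/2 Pp : 1/4 pp; conditioning on being pigmented, II-1 is PP with probability 1/3, Pp with probability 2/3.
II-4 is a pigmented offspring of I-1 (Pp) × I-2 (Pp), whose cross gives 1/4 PP : 1/2 Pp : 1/4 pp; conditioning on being pigmented, II-4 is PP with probability 1/3, Pp with probability 2/3.
Summing over parental genotype combinations, P(offspring is albino) = 4/9·1/4 = 1/9.

1/9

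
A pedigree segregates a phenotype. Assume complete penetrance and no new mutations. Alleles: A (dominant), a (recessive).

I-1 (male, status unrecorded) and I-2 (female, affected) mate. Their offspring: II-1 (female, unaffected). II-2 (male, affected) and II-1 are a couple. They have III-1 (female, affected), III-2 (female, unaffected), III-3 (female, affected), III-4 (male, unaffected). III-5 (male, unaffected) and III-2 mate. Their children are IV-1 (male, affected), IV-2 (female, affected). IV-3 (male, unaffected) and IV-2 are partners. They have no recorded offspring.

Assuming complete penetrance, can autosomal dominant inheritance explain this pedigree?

No

Under autosomal dominant, IV-1 (affected, male) cannot arise from III-5 (unaffected) × III-2 (unaffected).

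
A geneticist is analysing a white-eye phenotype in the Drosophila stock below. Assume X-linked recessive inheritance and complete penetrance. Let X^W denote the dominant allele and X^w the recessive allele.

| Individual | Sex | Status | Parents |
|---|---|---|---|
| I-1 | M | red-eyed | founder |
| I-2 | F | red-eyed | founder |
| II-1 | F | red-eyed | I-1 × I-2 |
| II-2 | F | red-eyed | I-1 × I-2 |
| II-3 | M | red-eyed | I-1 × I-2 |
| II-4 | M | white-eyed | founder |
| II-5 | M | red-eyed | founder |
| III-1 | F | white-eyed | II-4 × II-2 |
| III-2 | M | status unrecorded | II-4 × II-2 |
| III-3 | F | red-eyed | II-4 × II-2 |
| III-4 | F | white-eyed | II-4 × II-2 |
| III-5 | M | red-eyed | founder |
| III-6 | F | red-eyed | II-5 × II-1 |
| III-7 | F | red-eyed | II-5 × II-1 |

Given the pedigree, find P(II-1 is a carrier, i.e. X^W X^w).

I-1 is red-eyed, so I-1 is X^W Y.
I-2 is red-eyed so carries W and passed w to II-2 (X^W X^w, whose W came from I-1), so I-2 is X^W X^w.
Their cross gives offspring ratios 1/2 X^W X^W : 1/2 X^W X^w. Conditioning on II-1 being red-eyed, P(X^W X^w) = 1/2 / 1 = 1/2 before taking II-1's own offspring into account.
II-5 is red-eyed, so II-5 is X^W Y.
II-1's offspring (III-6, III-7) would show their recorded status with the same probability whether II-1 is X^W X^w or X^W X^W, so they carry no information and P(X^W X^w) = 1/2.

1/2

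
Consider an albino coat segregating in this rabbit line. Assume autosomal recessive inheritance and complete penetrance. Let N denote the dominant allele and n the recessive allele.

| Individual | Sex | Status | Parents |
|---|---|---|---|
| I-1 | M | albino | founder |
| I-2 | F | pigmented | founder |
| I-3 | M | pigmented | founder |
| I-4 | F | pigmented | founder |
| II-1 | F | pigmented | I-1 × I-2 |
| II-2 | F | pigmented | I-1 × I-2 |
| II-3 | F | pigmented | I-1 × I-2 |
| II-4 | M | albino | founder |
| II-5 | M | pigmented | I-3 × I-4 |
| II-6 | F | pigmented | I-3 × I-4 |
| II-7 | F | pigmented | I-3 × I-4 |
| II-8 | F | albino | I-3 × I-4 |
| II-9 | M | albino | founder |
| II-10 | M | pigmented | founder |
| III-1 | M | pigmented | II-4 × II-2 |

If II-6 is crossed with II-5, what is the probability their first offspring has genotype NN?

I-3 is pigmented so carries N and passed n to II-8 (nn), so I-3 is Nn.
I-4 is pigmented so carries N and passed n to II-8 (nn), so I-4 is Nn.
II-6 is a pigmented offspring of I-3 (Nn) × I-4 (Nn), whose cross gives 1/4 NN : 1/2 Nn : 1/4 nn; conditioning on being pigmented, II-6 is NN with probability 1/3, Nn with probability 2/3.
II-5 is a pigmented offspring of I-3 (Nn) × I-4 (Nn), whose cross gives 1/4 NN : 1/2 Nn : 1/4 nn; conditioning on being pigmented, II-5 is NN with probability 1/3, Nn with probability 2/3.
Summing over parental genotype combinations, P(offspring has genotype NN) = 1/9·1 + 2/9·1/2 + 2/9·1/2 + 4/9·1/4 = 4/9.

4/9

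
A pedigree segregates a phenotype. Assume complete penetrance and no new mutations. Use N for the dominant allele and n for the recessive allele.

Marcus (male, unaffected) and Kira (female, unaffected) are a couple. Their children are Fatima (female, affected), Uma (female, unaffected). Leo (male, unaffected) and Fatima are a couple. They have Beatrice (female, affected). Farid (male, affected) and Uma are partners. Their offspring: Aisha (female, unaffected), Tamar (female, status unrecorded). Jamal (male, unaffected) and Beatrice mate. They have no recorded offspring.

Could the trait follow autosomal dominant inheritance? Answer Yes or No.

No

Under autosomal dominant, Fatima (affected, female) cannot arise from Marcus (unaffected) × Kira (unaffected).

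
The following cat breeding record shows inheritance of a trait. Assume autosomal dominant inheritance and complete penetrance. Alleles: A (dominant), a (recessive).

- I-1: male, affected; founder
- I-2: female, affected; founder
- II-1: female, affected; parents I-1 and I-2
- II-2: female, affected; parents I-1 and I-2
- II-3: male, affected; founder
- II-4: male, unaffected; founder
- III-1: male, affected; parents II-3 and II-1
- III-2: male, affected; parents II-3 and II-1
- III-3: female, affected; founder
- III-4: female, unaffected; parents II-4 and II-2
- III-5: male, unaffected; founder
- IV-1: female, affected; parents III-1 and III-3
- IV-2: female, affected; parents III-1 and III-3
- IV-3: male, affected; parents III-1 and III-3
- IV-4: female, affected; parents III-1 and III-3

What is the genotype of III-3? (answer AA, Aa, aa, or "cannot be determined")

cannot be determined

III-3's phenotype allows AA or Aa, and no parent or child forces a single allele at both positions; consistent genotype assignments exist with III-3 as AA or Aa.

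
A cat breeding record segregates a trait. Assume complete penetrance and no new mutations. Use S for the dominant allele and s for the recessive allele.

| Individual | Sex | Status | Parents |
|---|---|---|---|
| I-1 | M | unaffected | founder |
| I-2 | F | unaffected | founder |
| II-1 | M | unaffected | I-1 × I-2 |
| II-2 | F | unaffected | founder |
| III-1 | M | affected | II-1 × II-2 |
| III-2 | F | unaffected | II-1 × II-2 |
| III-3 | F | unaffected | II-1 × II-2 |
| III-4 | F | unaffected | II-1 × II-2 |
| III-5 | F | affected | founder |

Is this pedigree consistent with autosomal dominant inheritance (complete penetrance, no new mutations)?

Under autosomal dominant, III-1 (affected, male) cannot arise from II-1 (unaffected) × II-2 (unaffected).

No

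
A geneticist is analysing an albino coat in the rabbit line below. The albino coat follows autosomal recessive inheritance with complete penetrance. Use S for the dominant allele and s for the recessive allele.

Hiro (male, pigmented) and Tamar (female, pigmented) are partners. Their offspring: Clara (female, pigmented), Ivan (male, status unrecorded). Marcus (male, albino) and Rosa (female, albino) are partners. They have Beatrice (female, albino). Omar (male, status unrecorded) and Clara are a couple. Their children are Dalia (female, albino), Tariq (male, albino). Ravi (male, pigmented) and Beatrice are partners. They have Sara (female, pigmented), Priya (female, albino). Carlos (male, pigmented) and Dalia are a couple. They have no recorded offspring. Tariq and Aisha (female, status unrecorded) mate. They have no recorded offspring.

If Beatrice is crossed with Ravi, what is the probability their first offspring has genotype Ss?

1/2

Beatrice is albino, so Beatrice is ss.
Ravi is pigmented so carries S and passed s to Priya (ss), so Ravi is Ss.
The cross gives 1/2 Ss : 1/2 ss, so P(offspring has genotype Ss) = 1/2.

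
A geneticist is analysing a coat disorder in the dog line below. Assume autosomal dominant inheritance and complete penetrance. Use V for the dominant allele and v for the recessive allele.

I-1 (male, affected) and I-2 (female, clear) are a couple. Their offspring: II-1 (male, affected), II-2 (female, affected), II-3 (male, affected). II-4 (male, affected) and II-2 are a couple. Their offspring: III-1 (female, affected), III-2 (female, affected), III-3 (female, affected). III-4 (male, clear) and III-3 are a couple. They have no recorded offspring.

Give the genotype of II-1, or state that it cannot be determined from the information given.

Vv

From phenotype alone, II-1 is VV or Vv.
II-1 is affected so carries V and received v from I-2 (vv), so II-1 is Vv.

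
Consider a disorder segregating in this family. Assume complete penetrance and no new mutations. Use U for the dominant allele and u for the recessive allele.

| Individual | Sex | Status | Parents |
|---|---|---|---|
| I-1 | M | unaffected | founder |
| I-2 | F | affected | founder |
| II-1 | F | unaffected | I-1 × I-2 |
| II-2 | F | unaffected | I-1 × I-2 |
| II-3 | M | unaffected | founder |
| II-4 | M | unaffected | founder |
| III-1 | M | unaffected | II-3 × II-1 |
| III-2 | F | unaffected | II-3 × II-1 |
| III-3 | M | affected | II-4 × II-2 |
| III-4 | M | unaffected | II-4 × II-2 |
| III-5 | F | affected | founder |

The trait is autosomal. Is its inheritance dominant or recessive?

II-4 and II-2 are both unaffected yet have an affected child III-3. Under dominance, an affected child requires at least one affected parent, so the trait cannot be dominant.

recessive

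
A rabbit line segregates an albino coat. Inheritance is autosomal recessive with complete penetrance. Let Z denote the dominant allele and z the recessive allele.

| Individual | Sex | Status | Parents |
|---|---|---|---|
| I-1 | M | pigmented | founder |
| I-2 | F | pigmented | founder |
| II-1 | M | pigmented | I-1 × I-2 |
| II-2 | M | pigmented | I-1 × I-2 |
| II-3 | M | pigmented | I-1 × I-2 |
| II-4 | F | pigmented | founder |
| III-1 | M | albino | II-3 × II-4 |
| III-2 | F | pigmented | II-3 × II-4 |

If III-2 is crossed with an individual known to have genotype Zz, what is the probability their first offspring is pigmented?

II-3 is pigmented so carries Z and passed z to III-1 (zz), so II-3 is Zz.
II-4 is pigmented so carries Z and passed z to III-1 (zz), so II-4 is Zz.
III-2 is a pigmented offspring of II-3 (Zz) × II-4 (Zz), whose cross gives 1/4 ZZ : 1/2 Zz : 1/4 zz; conditioning on being pigmented, III-2 is ZZ with probability 1/3, Zz with probability 2/3.
Summing over parental genotype combinations, P(offspring is pigmented) = 1/3·1 + 2/3·3/4 = 5/6.

5/6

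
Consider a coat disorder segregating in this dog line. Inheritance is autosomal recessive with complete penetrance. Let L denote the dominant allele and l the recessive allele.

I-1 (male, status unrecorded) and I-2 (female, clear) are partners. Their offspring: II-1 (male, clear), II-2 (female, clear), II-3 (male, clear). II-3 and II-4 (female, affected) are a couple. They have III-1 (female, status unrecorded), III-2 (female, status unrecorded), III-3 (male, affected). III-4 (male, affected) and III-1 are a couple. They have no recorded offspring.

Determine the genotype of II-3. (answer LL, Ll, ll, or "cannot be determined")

From phenotype alone, II-3 is LL or Ll.
II-3 is clear so carries L and passed l to III-3 (ll), so II-3 is Ll.

Ll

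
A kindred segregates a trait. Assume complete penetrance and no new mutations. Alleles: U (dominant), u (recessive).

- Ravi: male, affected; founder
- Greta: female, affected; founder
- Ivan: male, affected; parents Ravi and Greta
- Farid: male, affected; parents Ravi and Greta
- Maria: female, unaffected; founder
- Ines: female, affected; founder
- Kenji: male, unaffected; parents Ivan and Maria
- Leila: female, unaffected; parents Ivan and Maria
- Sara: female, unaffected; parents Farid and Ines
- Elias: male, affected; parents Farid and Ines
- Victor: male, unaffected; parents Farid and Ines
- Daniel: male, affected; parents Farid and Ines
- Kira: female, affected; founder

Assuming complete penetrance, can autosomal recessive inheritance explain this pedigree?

Under autosomal recessive, Sara (unaffected, female) cannot arise from Farid (affected) × Ines (affected).

No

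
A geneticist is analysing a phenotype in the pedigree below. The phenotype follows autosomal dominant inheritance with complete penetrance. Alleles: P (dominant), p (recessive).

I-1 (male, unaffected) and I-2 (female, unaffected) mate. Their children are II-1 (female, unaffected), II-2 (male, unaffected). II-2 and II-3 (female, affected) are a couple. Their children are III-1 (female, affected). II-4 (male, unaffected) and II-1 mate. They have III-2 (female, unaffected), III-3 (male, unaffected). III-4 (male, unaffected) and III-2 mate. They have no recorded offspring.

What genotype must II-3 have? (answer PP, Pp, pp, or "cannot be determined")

cannot be determined

II-3's phenotype allows PP or Pp, and no parent or child forces a single allele at both positions; consistent genotype assignments exist with II-3 as PP or Pp.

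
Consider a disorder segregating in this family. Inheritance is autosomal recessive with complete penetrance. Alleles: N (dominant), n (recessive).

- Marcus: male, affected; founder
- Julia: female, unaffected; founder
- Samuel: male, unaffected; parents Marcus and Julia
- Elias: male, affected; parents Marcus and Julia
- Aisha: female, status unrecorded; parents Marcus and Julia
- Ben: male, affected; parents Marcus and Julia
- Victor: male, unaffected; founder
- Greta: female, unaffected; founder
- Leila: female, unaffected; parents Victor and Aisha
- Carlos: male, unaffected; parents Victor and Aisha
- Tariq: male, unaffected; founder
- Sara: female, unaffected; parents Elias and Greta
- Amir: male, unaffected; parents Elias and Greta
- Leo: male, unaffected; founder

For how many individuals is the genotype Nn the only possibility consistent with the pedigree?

Obligate heterozygotes: Julia is unaffected so carries N and passed n to Elias (nn), so Julia is Nn; Samuel is unaffected so carries N and received n from Marcus (nn), so Samuel is Nn; Sara is unaffected so carries N and received n from Elias (nn), so Sara is Nn; Amir is unaffected so carries N and received n from Elias (nn), so Amir is Nn.
Every other individual is either homozygous by phenotype or has at least one consistent homozygous assignment, so the count is 4.

4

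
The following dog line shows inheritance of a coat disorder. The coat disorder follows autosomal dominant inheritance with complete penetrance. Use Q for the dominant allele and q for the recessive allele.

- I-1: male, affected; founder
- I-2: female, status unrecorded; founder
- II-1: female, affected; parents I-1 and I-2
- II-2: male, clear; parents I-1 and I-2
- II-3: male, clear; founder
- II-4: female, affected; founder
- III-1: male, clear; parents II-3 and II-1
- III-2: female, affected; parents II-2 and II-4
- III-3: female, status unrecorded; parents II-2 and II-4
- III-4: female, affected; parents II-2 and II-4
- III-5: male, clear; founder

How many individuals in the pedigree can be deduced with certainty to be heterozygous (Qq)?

Obligate heterozygotes: I-1 is affected so carries Q and passed q to II-2 (qq), so I-1 is Qq; II-1 is affected so carries Q and passed q to III-1 (qq), so II-1 is Qq; III-2 is affected so carries Q and received q from II-2 (qq), so III-2 is Qq; III-4 is affected so carries Q and received q from II-2 (qq), so III-4 is Qq.
Every other individual is either homozygous by phenotype or has at least one consistent homozygous assignment, so the count is 4.

4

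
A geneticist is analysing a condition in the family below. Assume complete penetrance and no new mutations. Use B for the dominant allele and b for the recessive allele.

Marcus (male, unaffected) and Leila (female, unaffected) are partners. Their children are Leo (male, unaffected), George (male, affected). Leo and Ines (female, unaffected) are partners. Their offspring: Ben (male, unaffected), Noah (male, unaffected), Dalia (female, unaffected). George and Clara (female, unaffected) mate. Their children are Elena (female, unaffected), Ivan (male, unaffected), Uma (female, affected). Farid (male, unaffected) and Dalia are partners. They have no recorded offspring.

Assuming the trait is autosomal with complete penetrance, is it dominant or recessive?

recessive

Marcus and Leila are both unaffected yet have an affected child George. Under dominance, an affected child requires at least one affected parent, so the trait cannot be dominant.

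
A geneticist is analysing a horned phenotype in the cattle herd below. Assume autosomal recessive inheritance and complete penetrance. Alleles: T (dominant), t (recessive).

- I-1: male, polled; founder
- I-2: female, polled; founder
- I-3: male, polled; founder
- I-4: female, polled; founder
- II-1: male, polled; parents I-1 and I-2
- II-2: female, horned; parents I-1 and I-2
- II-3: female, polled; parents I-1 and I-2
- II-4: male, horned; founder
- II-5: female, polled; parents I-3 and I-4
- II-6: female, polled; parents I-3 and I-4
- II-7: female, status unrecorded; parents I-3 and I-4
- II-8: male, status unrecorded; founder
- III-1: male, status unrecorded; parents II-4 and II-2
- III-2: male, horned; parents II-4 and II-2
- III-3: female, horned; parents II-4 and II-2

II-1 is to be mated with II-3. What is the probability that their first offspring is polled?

8/9

I-1 is polled so carries T and passed t to II-2 (tt), so I-1 is Tt.
I-2 is polled so carries T and passed t to II-2 (tt), so I-2 is Tt.
II-1 is a polled offspring of I-1 (Tt) × I-2 (Tt), whose cross gives 1/4 TT : 1/2 Tt : 1/4 tt; conditioning on being polled, II-1 is TT with probability 1/3, Tt with probability 2/3.
II-3 is a polled offspring of I-1 (Tt) × I-2 (Tt), whose cross gives 1/4 TT : 1/2 Tt : 1/4 tt; conditioning on being polled, II-3 is TT with probability 1/3, Tt with probability 2/3.
Summing over parental genotype combinations, P(offspring is polled) = 1/9·1 + 2/9·1 + 2/9·1 + 4/9·3/4 = 8/9.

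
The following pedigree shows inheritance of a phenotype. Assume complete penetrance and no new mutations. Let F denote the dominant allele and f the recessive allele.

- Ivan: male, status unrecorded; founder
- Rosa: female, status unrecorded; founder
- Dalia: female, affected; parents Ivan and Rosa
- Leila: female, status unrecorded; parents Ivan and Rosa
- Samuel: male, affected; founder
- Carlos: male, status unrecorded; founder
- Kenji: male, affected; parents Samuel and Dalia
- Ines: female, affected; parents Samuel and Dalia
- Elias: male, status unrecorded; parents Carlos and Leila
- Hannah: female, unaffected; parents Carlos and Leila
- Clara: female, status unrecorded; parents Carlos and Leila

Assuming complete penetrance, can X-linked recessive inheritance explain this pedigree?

A consistent assignment under X-linked recessive exists: Ivan X^f Y, Rosa X^F X^f, Dalia X^f X^f, Leila X^F X^f, Samuel X^f Y, Carlos X^F Y, Kenji X^f Y, Ines X^f X^f, Elias X^F Y, Hannah X^F X^F, Clara X^F X^F.
In this assignment every recorded phenotype matches its genotype and every non-founder's genotype is obtainable from its parents' genotypes, so the pedigree is consistent.

Yes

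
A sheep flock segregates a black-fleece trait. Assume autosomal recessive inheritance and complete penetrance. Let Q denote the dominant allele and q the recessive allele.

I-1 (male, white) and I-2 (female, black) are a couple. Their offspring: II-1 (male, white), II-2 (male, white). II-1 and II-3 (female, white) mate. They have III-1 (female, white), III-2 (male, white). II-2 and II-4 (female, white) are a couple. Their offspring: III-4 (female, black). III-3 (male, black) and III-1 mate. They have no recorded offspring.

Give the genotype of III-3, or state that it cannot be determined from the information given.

qq

III-3 is black, so III-3 is qq.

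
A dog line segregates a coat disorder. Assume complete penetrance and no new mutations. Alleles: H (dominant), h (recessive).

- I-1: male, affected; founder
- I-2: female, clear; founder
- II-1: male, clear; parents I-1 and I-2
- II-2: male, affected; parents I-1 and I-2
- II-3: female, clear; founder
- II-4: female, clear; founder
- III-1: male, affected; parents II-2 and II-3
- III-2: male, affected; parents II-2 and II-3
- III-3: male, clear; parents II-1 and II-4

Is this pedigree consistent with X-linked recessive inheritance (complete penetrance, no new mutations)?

A consistent assignment under X-linked recessive exists: I-1 X^h Y, I-2 X^H X^h, II-1 X^H Y, II-2 X^h Y, II-3 X^H X^h, II-4 X^H X^H, III-1 X^h Y, III-2 X^h Y, III-3 X^H Y.
In this assignment every recorded phenotype matches its genotype and every non-founder's genotype is obtainable from its parents' genotypes, so the pedigree is consistent.

Yes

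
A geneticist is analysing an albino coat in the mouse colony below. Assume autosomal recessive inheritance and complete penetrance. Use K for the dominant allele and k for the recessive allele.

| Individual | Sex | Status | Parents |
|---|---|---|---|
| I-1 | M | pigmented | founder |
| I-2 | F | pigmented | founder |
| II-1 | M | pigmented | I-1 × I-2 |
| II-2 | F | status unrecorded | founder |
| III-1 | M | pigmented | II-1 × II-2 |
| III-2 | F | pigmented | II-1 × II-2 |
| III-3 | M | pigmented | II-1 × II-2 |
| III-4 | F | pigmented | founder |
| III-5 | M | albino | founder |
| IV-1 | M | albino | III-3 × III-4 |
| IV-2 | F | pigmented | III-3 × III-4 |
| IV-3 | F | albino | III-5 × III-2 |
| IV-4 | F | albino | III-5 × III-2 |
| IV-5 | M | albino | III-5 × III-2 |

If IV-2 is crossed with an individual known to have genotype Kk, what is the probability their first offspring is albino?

1/6

III-3 is pigmented so carries K and passed k to IV-1 (kk), so III-3 is Kk.
III-4 is pigmented so carries K and passed k to IV-1 (kk), so III-4 is Kk.
IV-2 is a pigmented offspring of III-3 (Kk) × III-4 (Kk), whose cross gives 1/4 KK : 1/2 Kk : 1/4 kk; conditioning on being pigmented, IV-2 is KK with probability 1/3, Kk with probability 2/3.
Summing over parental genotype combinations, P(offspring is albino) = 2/3·1/4 = 1/6.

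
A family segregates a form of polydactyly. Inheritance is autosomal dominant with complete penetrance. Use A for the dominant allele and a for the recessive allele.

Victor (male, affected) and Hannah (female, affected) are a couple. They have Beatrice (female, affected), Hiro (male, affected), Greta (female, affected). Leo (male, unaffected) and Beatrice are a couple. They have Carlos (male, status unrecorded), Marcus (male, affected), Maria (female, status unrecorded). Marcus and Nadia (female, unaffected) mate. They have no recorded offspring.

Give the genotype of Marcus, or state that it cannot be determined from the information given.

From phenotype alone, Marcus is AA or Aa.
Marcus is affected so carries A and received a from Leo (aa), so Marcus is Aa.

Aa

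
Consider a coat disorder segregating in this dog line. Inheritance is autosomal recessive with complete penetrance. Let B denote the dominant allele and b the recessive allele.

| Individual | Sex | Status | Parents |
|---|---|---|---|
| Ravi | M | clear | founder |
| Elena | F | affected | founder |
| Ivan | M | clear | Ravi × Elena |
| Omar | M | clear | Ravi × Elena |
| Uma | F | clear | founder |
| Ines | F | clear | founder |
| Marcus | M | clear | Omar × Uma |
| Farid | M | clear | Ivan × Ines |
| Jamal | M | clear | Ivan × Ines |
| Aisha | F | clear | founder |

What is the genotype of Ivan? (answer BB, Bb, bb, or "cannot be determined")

From phenotype alone, Ivan is BB or Bb.
Ivan is clear so carries B and received b from Elena (bb), so Ivan is Bb.

Bb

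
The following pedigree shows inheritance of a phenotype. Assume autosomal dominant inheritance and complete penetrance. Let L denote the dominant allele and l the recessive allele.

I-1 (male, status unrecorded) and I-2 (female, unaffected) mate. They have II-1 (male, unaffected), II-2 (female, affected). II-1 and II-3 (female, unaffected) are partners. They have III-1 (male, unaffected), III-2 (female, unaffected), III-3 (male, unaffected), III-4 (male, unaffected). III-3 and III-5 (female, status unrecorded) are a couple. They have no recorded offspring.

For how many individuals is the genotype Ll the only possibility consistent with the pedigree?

2

Obligate heterozygotes: I-1 passed L to II-2 (Ll, whose l came from I-2) and passed l to II-1 (ll), so I-1 is Ll; II-2 is affected so carries L and received l from I-2 (ll), so II-2 is Ll.
Every other individual is either homozygous by phenotype or has at least one consistent homozygous assignment, so the count is 2.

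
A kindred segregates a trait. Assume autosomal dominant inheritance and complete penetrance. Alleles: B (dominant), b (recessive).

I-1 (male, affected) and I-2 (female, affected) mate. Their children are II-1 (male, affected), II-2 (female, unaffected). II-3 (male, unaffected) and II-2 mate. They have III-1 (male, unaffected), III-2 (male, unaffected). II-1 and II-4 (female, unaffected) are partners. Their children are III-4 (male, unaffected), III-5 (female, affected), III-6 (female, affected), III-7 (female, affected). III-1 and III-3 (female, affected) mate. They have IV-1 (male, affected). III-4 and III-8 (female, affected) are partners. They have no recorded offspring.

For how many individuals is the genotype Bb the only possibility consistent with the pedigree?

Obligate heterozygotes: I-1 is affected so carries B and passed b to II-2 (bb), so I-1 is Bb; I-2 is affected so carries B and passed b to II-2 (bb), so I-2 is Bb; II-1 is affected so carries B and passed b to III-4 (bb), so II-1 is Bb; III-5 is affected so carries B and received b from II-4 (bb), so III-5 is Bb; III-6 is affected so carries B and received b from II-4 (bb), so III-6 is Bb; III-7 is affected so carries B and received b from II-4 (bb), so III-7 is Bb; IV-1 is affected so carries B and received b from III-1 (bb), so IV-1 is Bb.
Every other individual is either homozygous by phenotype or has at least one consistent homozygous assignment, so the count is 7.

7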